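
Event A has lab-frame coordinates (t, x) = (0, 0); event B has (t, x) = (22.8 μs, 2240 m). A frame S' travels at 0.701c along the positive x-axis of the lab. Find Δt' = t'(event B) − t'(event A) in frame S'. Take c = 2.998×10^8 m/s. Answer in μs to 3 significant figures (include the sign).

Δt' ≈ 24.6 μs

γ = 1/√(1 − 0.701²) = 1.4022
Δt' = γ(Δt − vΔx/c²) = 1.4022 × (22.8 μs − 0.701×2240 m / (2.998×10^8 m/s))
= 1.4022 × (17.562 μs) = 24.6 μs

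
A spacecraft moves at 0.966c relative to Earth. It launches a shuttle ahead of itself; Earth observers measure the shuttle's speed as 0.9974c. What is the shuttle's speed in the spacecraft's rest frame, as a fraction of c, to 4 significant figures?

Inverse velocity addition: u' = (u − v)/(1 − uv/c²)
= (0.9974 − 0.966)/(1 − 0.9974×0.966) = 0.03140/0.0365116 = 0.8600

u' ≈ 0.8600c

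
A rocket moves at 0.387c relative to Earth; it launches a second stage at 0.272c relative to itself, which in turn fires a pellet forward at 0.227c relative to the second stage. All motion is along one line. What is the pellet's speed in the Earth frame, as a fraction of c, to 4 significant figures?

Compose boost 2: (0.272 + 0.387)/(1 + 0.272×0.387) = 0.6590/1.10526 = 0.596238
Compose boost 3: (0.227 + 0.596238)/(1 + 0.227×0.596238) = 0.823238/1.13535 = 0.7251

u ≈ 0.7251c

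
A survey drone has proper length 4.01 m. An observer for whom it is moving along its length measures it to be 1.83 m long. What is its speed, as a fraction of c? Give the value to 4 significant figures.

β ≈ 0.8898

γ = L₀/L = 4.01/1.83 = 2.19126
β = √(1 − 1/γ²) = 0.8898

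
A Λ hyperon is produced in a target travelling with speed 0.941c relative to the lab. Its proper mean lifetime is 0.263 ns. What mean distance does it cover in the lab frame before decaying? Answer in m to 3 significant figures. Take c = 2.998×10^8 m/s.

d ≈ 0.219 m

γ = 1/√(1 − 0.941²) = 2.9550
Dilated lifetime: Δt = γτ₀ = 2.9550 × 0.263 ns = 0.77717 ns
d = vΔt = 0.941c × 0.77717 ns = 2.8211×10^8 m/s × 7.7717×10^-10 s = 0.219 m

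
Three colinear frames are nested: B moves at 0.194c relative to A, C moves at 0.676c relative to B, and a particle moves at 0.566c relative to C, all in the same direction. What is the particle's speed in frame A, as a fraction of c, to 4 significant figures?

u ≈ 0.9302c

Compose boost 2: (0.676 + 0.194)/(1 + 0.676×0.194) = 0.8700/1.13114 = 0.769133
Compose boost 3: (0.566 + 0.769133)/(1 + 0.566×0.769133) = 1.33513/1.43533 = 0.9302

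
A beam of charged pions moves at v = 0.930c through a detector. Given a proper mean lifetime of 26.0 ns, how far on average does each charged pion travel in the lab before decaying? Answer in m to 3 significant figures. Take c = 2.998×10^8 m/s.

d ≈ 19.7 m

γ = 1/√(1 − 0.930²) = 2.7206
Dilated lifetime: Δt = γτ₀ = 2.7206 × 26.0 ns = 70.737 ns
d = vΔt = 0.930c × 70.737 ns = 2.7881×10^8 m/s × 7.0737×10^-8 s = 19.7 m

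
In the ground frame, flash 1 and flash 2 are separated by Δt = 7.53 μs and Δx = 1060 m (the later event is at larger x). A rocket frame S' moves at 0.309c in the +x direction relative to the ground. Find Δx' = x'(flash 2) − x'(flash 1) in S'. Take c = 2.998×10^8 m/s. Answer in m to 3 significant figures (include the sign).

γ = 1/√(1 − 0.309²) = 1.0515
Δx' = γ(Δx − vΔt) = 1.0515 × (1060 m − 0.309×(2.998×10^8 m/s)×7.53×10^-6 s)
= 1.0515 × (362.43 m) = 381 m

Δx' ≈ 381 m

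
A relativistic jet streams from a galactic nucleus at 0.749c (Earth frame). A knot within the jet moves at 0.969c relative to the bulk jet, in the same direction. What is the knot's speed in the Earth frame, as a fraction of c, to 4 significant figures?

u ≈ 0.9955c

Relativistic velocity addition: u = (u' + v)/(1 + u'v/c²)
= (0.969 + 0.749)/(1 + 0.969×0.749) = 1.718/1.72578 = 0.9955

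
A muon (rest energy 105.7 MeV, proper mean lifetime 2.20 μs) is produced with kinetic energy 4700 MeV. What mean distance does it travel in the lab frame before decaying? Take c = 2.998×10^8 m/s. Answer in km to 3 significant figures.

γ = 1 + K/(m₀c²) = 1 + 4700/105.7 = 45.465
β = √(1 − 1/γ²) = 0.99976
Dilated lifetime: γτ₀ = 45.465 × 2.20 μs = 100.02 μs
d = βc·γτ₀ = 0.99976 × (2.998×10^8 m/s) × 0.00010002 s = 30.0 km

d ≈ 30.0 km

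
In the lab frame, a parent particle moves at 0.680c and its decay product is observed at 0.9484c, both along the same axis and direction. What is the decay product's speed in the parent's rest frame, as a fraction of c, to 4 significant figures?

Inverse velocity addition: u' = (u − v)/(1 − uv/c²)
= (0.9484 − 0.680)/(1 − 0.9484×0.680) = 0.2684/0.355088 = 0.7559

u' ≈ 0.7559c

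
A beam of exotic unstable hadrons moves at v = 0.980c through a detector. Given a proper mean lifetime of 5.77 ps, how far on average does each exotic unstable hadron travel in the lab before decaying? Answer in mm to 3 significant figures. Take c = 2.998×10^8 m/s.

d ≈ 8.52 mm

γ = 1/√(1 − 0.980²) = 5.0252
Dilated lifetime: Δt = γτ₀ = 5.0252 × 5.77 ps = 28.995 ps
d = vΔt = 0.980c × 28.995 ps = 2.9380×10^8 m/s × 2.8995×10^-11 s = 8.52 mm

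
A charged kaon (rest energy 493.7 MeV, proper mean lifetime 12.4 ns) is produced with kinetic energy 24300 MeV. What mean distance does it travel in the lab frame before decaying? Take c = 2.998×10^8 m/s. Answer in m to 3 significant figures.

γ = 1 + K/(m₀c²) = 1 + 24300/493.7 = 50.220
β = √(1 − 1/γ²) = 0.99980
Dilated lifetime: γτ₀ = 50.220 × 12.4 ns = 622.73 ns
d = βc·γτ₀ = 0.99980 × (2.998×10^8 m/s) × 6.2273×10^-7 s = 187 m

d ≈ 187 m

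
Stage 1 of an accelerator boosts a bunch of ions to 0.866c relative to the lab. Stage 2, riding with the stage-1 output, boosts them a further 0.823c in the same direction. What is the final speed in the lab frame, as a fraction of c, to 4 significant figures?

Compose boost 2: (0.823 + 0.866)/(1 + 0.823×0.866) = 1.689/1.71272 = 0.9862

u ≈ 0.9862c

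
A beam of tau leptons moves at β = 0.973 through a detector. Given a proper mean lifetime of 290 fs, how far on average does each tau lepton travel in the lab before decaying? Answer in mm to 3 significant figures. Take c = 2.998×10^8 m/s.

γ = 1/√(1 − 0.973²) = 4.3327
Dilated lifetime: Δt = γτ₀ = 4.3327 × 290 fs = 1256.5 fs
d = vΔt = 0.973c × 1256.5 fs = 2.9171×10^8 m/s × 1.2565×10^-12 s = 0.367 mm

d ≈ 0.367 mm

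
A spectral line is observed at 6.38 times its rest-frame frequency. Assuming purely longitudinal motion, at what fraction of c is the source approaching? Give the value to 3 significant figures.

β ≈ 0.952

f_obs/f_src = √((1+β)/(1−β)) = 6.38  ⇒  (1+β)/(1−β) = 40.704
β = |1 − D²|/(1 + D²) = |1 − 40.704|/(1 + 40.704) = 0.952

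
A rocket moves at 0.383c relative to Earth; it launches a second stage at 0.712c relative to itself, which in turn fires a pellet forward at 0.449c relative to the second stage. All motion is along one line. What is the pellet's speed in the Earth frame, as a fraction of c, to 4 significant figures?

u ≈ 0.9445c

Compose boost 2: (0.712 + 0.383)/(1 + 0.712×0.383) = 1.095/1.27270 = 0.860378
Compose boost 3: (0.449 + 0.860378)/(1 + 0.449×0.860378) = 1.30938/1.38631 = 0.9445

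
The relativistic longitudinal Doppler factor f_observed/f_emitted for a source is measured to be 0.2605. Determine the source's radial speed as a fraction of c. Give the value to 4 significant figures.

β ≈ 0.8729

f_obs/f_src = √((1−β)/(1+β)) = 0.2605  ⇒  (1−β)/(1+β) = 0.0678603
β = |1 − D²|/(1 + D²) = |1 − 0.0678603|/(1 + 0.0678603) = 0.8729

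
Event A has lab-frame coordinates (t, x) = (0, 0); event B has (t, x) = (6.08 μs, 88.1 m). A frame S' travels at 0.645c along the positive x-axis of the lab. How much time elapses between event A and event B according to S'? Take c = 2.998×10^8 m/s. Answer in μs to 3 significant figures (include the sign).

Δt' ≈ 7.71 μs

γ = 1/√(1 − 0.645²) = 1.3086
Δt' = γ(Δt − vΔx/c²) = 1.3086 × (6.08 μs − 0.645×88.1 m / (2.998×10^8 m/s))
= 1.3086 × (5.8905 μs) = 7.71 μs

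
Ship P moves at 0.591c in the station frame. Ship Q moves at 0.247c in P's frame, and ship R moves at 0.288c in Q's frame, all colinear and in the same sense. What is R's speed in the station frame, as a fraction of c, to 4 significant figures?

Compose boost 2: (0.247 + 0.591)/(1 + 0.247×0.591) = 0.8380/1.14598 = 0.731254
Compose boost 3: (0.288 + 0.731254)/(1 + 0.288×0.731254) = 1.01925/1.21060 = 0.8419

u ≈ 0.8419c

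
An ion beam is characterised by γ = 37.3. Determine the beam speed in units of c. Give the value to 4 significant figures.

β = √(1 − 1/γ²) = √(1 − 1/37.3²) = √(0.999281) = 0.9996

β ≈ 0.9996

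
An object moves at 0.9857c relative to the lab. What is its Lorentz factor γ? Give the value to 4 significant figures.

γ = 1/√(1 − β²) = 1/√(1 − 0.9857²) = 1/√(0.0283955) = 5.934

γ ≈ 5.934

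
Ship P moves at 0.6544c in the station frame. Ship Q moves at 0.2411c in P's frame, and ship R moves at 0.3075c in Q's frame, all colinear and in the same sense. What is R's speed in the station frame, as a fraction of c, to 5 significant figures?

u ≈ 0.87327c

Compose boost 2: (0.2411 + 0.6544)/(1 + 0.2411×0.6544) = 0.89550/1.157776 = 0.7734658
Compose boost 3: (0.3075 + 0.7734658)/(1 + 0.3075×0.7734658) = 1.080966/1.237841 = 0.87327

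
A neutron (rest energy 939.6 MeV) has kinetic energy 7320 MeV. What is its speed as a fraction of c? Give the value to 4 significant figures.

γ = 1 + K/(m₀c²) = 1 + 7320/939.6 = 8.79055
β = √(1 − 1/γ²) = 0.9935

β ≈ 0.9935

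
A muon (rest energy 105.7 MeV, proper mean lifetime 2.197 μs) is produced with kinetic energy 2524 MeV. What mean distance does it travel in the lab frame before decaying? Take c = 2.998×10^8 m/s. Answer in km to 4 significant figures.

γ = 1 + K/(m₀c²) = 1 + 2524/105.7 = 24.8789
β = √(1 − 1/γ²) = 0.999192
Dilated lifetime: γτ₀ = 24.8789 × 2.197 μs = 54.6589 μs
d = βc·γτ₀ = 0.999192 × (2.998×10^8 m/s) × 5.46589×10^-5 s = 16.37 km

d ≈ 16.37 km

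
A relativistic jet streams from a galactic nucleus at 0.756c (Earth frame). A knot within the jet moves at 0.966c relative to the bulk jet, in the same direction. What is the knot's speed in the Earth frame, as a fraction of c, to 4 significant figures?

Relativistic velocity addition: u = (u' + v)/(1 + u'v/c²)
= (0.966 + 0.756)/(1 + 0.966×0.756) = 1.722/1.73030 = 0.9952

u ≈ 0.9952c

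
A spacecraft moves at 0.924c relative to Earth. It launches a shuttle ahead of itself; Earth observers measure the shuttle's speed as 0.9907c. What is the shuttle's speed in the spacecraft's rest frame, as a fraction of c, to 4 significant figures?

u' ≈ 0.7885c

Inverse velocity addition: u' = (u − v)/(1 − uv/c²)
= (0.9907 − 0.924)/(1 − 0.9907×0.924) = 0.06670/0.0845932 = 0.7885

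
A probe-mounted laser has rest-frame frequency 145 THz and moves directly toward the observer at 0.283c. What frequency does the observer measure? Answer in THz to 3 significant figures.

f_obs ≈ 194 THz

Relativistic Doppler: f_obs = f_src √((1+β)/(1−β))
= 145 × √(1.2830/0.71700) = 145 × 1.3377 = 194 THz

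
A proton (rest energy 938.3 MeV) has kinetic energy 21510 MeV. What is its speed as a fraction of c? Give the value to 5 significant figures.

β ≈ 0.99913

γ = 1 + K/(m₀c²) = 1 + 21510/938.3 = 23.92444
β = √(1 − 1/γ²) = 0.99913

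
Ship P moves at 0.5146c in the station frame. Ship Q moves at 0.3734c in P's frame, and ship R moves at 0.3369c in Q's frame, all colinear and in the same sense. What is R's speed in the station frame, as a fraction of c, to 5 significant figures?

u ≈ 0.86476c

Compose boost 2: (0.3734 + 0.5146)/(1 + 0.3734×0.5146) = 0.88800/1.192152 = 0.7448717
Compose boost 3: (0.3369 + 0.7448717)/(1 + 0.3369×0.7448717) = 1.081772/1.250947 = 0.86476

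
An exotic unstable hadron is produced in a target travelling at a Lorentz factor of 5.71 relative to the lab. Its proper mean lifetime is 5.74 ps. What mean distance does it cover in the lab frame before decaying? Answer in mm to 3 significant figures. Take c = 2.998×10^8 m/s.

d ≈ 9.67 mm

β = √(1 − 1/γ²) = √(1 − 1/5.71²) = 0.98455
Dilated lifetime: Δt = γτ₀ = 5.71 × 5.74 ps = 32.775 ps
d = vΔt = 0.98455c × 32.775 ps = 2.9517×10^8 m/s × 3.2775×10^-11 s = 9.67 mm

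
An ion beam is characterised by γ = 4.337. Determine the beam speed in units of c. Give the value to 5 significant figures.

β ≈ 0.97305

β = √(1 − 1/γ²) = √(1 − 1/4.337²) = √(0.9468356) = 0.97305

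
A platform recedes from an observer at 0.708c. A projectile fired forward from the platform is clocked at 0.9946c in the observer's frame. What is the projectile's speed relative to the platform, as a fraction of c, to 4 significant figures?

u' ≈ 0.9688c

Inverse velocity addition: u' = (u − v)/(1 − uv/c²)
= (0.9946 − 0.708)/(1 − 0.9946×0.708) = 0.2866/0.295823 = 0.9688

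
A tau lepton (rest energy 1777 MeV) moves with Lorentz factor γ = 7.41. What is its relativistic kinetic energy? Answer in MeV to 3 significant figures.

γ = 7.41 (given)
K = (γ − 1)m₀c² = (7.41 − 1) × 1777 MeV = 6.4100 × 1777 MeV = 11400 MeV

K ≈ 11400 MeV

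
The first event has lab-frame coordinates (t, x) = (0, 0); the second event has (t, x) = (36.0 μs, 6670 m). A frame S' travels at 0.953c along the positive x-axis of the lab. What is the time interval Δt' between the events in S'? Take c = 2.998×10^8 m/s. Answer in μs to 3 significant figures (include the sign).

Δt' ≈ 48.8 μs

γ = 1/√(1 − 0.953²) = 3.3007
Δt' = γ(Δt − vΔx/c²) = 3.3007 × (36.0 μs − 0.953×6670 m / (2.998×10^8 m/s))
= 3.3007 × (14.797 μs) = 48.8 μs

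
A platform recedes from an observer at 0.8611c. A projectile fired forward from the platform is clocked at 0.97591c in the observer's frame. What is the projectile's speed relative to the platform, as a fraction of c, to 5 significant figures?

u' ≈ 0.71916c

Inverse velocity addition: u' = (u − v)/(1 − uv/c²)
= (0.97591 − 0.8611)/(1 − 0.97591×0.8611) = 0.11481/0.1596439 = 0.71916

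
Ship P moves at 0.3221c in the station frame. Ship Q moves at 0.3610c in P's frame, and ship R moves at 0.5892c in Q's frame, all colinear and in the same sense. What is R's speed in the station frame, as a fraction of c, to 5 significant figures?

Compose boost 2: (0.3610 + 0.3221)/(1 + 0.3610×0.3221) = 0.68310/1.116278 = 0.6119443
Compose boost 3: (0.5892 + 0.6119443)/(1 + 0.5892×0.6119443) = 1.201144/1.360558 = 0.88283

u ≈ 0.88283c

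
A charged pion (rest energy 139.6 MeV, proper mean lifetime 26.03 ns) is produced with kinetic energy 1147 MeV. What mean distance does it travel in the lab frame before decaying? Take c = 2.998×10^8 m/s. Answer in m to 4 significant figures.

γ = 1 + K/(m₀c²) = 1 + 1147/139.6 = 9.21633
β = √(1 − 1/γ²) = 0.994096
Dilated lifetime: γτ₀ = 9.21633 × 26.03 ns = 239.901 ns
d = βc·γτ₀ = 0.994096 × (2.998×10^8 m/s) × 2.39901×10^-7 s = 71.50 m

d ≈ 71.50 m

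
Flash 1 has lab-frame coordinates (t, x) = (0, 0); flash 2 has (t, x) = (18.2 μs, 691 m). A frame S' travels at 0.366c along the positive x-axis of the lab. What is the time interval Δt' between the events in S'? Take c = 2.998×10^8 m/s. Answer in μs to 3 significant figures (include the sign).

Δt' ≈ 18.7 μs

γ = 1/√(1 − 0.366²) = 1.0746
Δt' = γ(Δt − vΔx/c²) = 1.0746 × (18.2 μs − 0.366×691 m / (2.998×10^8 m/s))
= 1.0746 × (17.356 μs) = 18.7 μs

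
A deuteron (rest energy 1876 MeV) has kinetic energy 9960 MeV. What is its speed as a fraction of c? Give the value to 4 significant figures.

β ≈ 0.9874

γ = 1 + K/(m₀c²) = 1 + 9960/1876 = 6.30917
β = √(1 − 1/γ²) = 0.9874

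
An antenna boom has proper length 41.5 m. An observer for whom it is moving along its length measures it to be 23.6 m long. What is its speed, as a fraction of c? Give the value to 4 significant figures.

β ≈ 0.8226

γ = L₀/L = 41.5/23.6 = 1.75847
β = √(1 − 1/γ²) = 0.8226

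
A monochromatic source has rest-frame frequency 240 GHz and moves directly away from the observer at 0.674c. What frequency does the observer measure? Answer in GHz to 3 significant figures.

f_obs ≈ 106 GHz

Relativistic Doppler: f_obs = f_src √((1−β)/(1+β))
= 240 × √(0.32600/1.6740) = 240 × 0.44130 = 106 GHz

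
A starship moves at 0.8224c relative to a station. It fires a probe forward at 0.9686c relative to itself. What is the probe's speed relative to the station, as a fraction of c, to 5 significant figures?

u ≈ 0.99690c

Relativistic velocity addition: u = (u' + v)/(1 + u'v/c²)
= (0.9686 + 0.8224)/(1 + 0.9686×0.8224) = 1.7910/1.796577 = 0.99690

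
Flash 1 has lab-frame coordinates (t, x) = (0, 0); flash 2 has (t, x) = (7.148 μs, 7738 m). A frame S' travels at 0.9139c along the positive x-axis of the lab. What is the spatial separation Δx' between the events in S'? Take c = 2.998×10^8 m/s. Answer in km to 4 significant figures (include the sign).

γ = 1/√(1 − 0.9139²) = 2.46342
Δx' = γ(Δx − vΔt) = 2.46342 × (7738 m − 0.9139×(2.998×10^8 m/s)×7.148×10^-6 s)
= 2.46342 × (5779.54 m) = 14.24 km

Δx' ≈ 14.24 km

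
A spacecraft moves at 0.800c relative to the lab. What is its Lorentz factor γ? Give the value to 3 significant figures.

γ = 1/√(1 − β²) = 1/√(1 − 0.800²) = 1/√(0.36000) = 1.67

γ ≈ 1.67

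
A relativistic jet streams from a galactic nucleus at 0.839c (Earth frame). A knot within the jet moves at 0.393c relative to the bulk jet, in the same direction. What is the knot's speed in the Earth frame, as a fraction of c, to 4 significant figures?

u ≈ 0.9265c

Relativistic velocity addition: u = (u' + v)/(1 + u'v/c²)
= (0.393 + 0.839)/(1 + 0.393×0.839) = 1.232/1.32973 = 0.9265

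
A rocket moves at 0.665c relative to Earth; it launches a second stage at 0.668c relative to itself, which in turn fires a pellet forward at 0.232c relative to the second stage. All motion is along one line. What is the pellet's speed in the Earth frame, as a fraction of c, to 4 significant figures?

Compose boost 2: (0.668 + 0.665)/(1 + 0.668×0.665) = 1.333/1.44422 = 0.922990
Compose boost 3: (0.232 + 0.922990)/(1 + 0.232×0.922990) = 1.15499/1.21413 = 0.9513

u ≈ 0.9513c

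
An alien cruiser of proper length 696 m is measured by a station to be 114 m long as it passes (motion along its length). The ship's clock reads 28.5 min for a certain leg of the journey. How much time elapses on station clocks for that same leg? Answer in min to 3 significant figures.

Δt ≈ 174 min

Length contraction ⇒ γ = L₀/L = 696/114 = 6.1053
Time dilation: Δt = γτ₀ = 6.1053 × 28.5 min = 174 min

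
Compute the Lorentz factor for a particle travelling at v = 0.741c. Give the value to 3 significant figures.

γ ≈ 1.49

γ = 1/√(1 − β²) = 1/√(1 − 0.741²) = 1/√(0.45092) = 1.49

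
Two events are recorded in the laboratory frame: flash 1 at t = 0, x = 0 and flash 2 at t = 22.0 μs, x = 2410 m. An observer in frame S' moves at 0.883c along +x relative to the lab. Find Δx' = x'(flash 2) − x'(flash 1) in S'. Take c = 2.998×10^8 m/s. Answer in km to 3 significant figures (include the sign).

γ = 1/√(1 − 0.883²) = 2.1305
Δx' = γ(Δx − vΔt) = 2.1305 × (2410 m − 0.883×(2.998×10^8 m/s)×22.0×10^-6 s)
= 2.1305 × (-3413.9 m) = -7.27 km

Δx' ≈ -7.27 km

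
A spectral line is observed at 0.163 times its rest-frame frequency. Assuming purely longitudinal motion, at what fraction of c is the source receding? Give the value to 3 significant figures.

β ≈ 0.948

f_obs/f_src = √((1−β)/(1+β)) = 0.163  ⇒  (1−β)/(1+β) = 0.026569
β = |1 − D²|/(1 + D²) = |1 − 0.026569|/(1 + 0.026569) = 0.948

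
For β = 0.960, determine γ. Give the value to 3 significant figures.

γ ≈ 3.57

γ = 1/√(1 − β²) = 1/√(1 − 0.960²) = 1/√(0.078400) = 3.57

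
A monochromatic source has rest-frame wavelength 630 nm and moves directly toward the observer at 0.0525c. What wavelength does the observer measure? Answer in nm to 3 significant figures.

Relativistic Doppler: λ_obs = λ_src √((1−β)/(1+β))
= 630 × √(0.94750/1.0525) = 630 × 0.94881 = 598 nm

λ_obs ≈ 598 nm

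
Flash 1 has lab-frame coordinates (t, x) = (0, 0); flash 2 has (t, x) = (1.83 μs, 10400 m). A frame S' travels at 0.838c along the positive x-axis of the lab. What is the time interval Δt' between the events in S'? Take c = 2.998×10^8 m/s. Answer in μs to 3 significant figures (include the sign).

Δt' ≈ -49.9 μs

γ = 1/√(1 − 0.838²) = 1.8326
Δt' = γ(Δt − vΔx/c²) = 1.8326 × (1.83 μs − 0.838×10400 m / (2.998×10^8 m/s))
= 1.8326 × (-27.240 μs) = -49.9 μs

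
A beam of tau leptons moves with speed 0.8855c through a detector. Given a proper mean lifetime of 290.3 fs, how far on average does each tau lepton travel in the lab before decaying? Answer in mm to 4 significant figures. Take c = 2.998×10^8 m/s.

γ = 1/√(1 − 0.8855²) = 2.15221
Dilated lifetime: Δt = γτ₀ = 2.15221 × 290.3 fs = 624.786 fs
d = vΔt = 0.8855c × 624.786 fs = 2.65473×10^8 m/s × 6.24786×10^-13 s = 0.1659 mm

d ≈ 0.1659 mm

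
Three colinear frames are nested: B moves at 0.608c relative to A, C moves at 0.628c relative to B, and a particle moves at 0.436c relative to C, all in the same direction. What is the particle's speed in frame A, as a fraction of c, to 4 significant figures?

u ≈ 0.9572c

Compose boost 2: (0.628 + 0.608)/(1 + 0.628×0.608) = 1.236/1.38182 = 0.894470
Compose boost 3: (0.436 + 0.894470)/(1 + 0.436×0.894470) = 1.33047/1.38999 = 0.9572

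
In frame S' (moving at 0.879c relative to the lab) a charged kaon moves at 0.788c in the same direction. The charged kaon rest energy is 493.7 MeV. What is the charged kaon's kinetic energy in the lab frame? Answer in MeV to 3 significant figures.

u_lab = (0.788 + 0.879)/(1 + 0.788×0.879) = 0.984845
γ = 1/√(1 − 0.984845²) = 5.7658
K = (γ − 1)m₀c² = (5.7658 − 1) × 493.7 = 4.7658 × 493.7 = 2350 MeV

K ≈ 2350 MeV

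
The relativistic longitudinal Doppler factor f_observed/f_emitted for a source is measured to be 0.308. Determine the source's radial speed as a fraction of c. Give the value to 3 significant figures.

β ≈ 0.827

f_obs/f_src = √((1−β)/(1+β)) = 0.308  ⇒  (1−β)/(1+β) = 0.094864
β = |1 − D²|/(1 + D²) = |1 − 0.094864|/(1 + 0.094864) = 0.827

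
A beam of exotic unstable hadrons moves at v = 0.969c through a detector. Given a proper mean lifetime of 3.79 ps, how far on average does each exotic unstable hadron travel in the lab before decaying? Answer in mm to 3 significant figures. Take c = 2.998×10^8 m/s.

d ≈ 4.46 mm

γ = 1/√(1 − 0.969²) = 4.0476
Dilated lifetime: Δt = γτ₀ = 4.0476 × 3.79 ps = 15.340 ps
d = vΔt = 0.969c × 15.340 ps = 2.9051×10^8 m/s × 1.5340×10^-11 s = 4.46 mm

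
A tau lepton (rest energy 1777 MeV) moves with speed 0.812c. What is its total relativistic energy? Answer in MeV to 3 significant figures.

E ≈ 3040 MeV

γ = 1/√(1 − 0.812²) = 1.7133
E = γm₀c² = 1.7133 × 1777 MeV = 3040 MeV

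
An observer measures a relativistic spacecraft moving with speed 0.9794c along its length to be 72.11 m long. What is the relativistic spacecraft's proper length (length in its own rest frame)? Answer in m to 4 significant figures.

γ = 1/√(1 − 0.9794²) = 4.95222
L₀ = γL = 4.95222 × 72.11 = 357.1 m

L₀ ≈ 357.1 m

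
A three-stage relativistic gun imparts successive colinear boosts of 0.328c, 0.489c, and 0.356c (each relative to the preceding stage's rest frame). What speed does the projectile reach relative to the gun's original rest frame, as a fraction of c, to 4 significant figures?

u ≈ 0.8476c

Compose boost 2: (0.489 + 0.328)/(1 + 0.489×0.328) = 0.8170/1.16039 = 0.704072
Compose boost 3: (0.356 + 0.704072)/(1 + 0.356×0.704072) = 1.06007/1.25065 = 0.8476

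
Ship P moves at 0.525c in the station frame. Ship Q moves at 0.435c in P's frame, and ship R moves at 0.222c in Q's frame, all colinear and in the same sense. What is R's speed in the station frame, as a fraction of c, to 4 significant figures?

Compose boost 2: (0.435 + 0.525)/(1 + 0.435×0.525) = 0.9600/1.22837 = 0.781520
Compose boost 3: (0.222 + 0.781520)/(1 + 0.222×0.781520) = 1.00352/1.17350 = 0.8552

u ≈ 0.8552c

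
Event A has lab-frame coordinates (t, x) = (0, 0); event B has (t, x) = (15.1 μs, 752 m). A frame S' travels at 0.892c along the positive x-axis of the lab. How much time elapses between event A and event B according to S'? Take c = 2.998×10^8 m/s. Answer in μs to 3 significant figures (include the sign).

γ = 1/√(1 − 0.892²) = 2.2122
Δt' = γ(Δt − vΔx/c²) = 2.2122 × (15.1 μs − 0.892×752 m / (2.998×10^8 m/s))
= 2.2122 × (12.863 μs) = 28.5 μs

Δt' ≈ 28.5 μs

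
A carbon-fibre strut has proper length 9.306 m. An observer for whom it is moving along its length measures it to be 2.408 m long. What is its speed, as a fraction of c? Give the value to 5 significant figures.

β ≈ 0.96594

γ = L₀/L = 9.306/2.408 = 3.864618
β = √(1 − 1/γ²) = 0.96594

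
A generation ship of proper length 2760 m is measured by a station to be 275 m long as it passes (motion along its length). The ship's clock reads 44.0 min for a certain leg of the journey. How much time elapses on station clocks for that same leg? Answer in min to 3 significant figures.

Δt ≈ 442 min

Length contraction ⇒ γ = L₀/L = 2760/275 = 10.036
Time dilation: Δt = γτ₀ = 10.036 × 44.0 min = 442 min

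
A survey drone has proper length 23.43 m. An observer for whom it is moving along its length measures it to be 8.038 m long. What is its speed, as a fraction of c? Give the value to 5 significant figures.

β ≈ 0.93931

γ = L₀/L = 23.43/8.038 = 2.914904
β = √(1 − 1/γ²) = 0.93931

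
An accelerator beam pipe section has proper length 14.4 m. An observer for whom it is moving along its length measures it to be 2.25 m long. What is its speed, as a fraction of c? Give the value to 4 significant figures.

γ = L₀/L = 14.4/2.25 = 6.40000
β = √(1 − 1/γ²) = 0.9877

β ≈ 0.9877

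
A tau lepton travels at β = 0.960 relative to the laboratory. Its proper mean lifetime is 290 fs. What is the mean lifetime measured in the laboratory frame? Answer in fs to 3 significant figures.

γ = 1/√(1 − 0.960²) = 3.5714
Time dilation: Δt = γτ₀ = 3.5714 × 290 fs = 1040 fs

Δt ≈ 1040 fs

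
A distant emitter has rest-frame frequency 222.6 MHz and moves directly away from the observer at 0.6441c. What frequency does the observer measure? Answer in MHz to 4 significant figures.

f_obs ≈ 103.6 MHz

Relativistic Doppler: f_obs = f_src √((1−β)/(1+β))
= 222.6 × √(0.355900/1.64410) = 222.6 × 0.465264 = 103.6 MHz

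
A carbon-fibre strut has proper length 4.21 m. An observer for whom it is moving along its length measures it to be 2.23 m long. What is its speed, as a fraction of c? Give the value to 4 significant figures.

γ = L₀/L = 4.21/2.23 = 1.88789
β = √(1 − 1/γ²) = 0.8482

β ≈ 0.8482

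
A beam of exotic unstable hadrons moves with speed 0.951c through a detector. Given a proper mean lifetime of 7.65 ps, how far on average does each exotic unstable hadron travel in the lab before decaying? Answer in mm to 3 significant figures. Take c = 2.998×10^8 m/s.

d ≈ 7.05 mm

γ = 1/√(1 − 0.951²) = 3.2342
Dilated lifetime: Δt = γτ₀ = 3.2342 × 7.65 ps = 24.742 ps
d = vΔt = 0.951c × 24.742 ps = 2.8511×10^8 m/s × 2.4742×10^-11 s = 7.05 mm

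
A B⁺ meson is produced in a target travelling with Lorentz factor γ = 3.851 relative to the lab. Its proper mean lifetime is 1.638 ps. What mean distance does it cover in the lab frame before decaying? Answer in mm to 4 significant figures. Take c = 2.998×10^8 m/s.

d ≈ 1.826 mm

β = √(1 − 1/γ²) = √(1 − 1/3.851²) = 0.965697
Dilated lifetime: Δt = γτ₀ = 3.851 × 1.638 ps = 6.30794 ps
d = vΔt = 0.965697c × 6.30794 ps = 2.89516×10^8 m/s × 6.30794×10^-12 s = 1.826 mm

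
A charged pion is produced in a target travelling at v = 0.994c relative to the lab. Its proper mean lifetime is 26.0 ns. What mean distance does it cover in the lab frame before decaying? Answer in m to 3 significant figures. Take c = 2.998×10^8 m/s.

γ = 1/√(1 − 0.994²) = 9.1424
Dilated lifetime: Δt = γτ₀ = 9.1424 × 26.0 ns = 237.70 ns
d = vΔt = 0.994c × 237.70 ns = 2.9800×10^8 m/s × 2.3770×10^-7 s = 70.8 m

d ≈ 70.8 m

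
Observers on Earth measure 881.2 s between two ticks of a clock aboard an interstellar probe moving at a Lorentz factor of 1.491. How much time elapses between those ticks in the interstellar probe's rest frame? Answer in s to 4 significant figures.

τ₀ ≈ 591.0 s

γ = 1.491 (given)
Proper time: τ₀ = Δt/γ = 881.2/1.491 = 591.0 s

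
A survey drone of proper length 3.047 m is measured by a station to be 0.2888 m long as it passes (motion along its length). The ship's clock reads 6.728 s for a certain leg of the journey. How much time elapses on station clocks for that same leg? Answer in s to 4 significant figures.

Δt ≈ 70.98 s

Length contraction ⇒ γ = L₀/L = 3.047/0.2888 = 10.5506
Time dilation: Δt = γτ₀ = 10.5506 × 6.728 s = 70.98 s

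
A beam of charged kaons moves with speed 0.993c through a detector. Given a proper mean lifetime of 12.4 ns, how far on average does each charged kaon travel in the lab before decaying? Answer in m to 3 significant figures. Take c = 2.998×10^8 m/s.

d ≈ 31.3 m

γ = 1/√(1 − 0.993²) = 8.4664
Dilated lifetime: Δt = γτ₀ = 8.4664 × 12.4 ns = 104.98 ns
d = vΔt = 0.993c × 104.98 ns = 2.9770×10^8 m/s × 1.0498×10^-7 s = 31.3 m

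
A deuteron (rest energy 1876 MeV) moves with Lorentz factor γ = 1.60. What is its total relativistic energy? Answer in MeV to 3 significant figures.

E ≈ 3000 MeV

γ = 1.60 (given)
E = γm₀c² = 1.60 × 1876 MeV = 3000 MeV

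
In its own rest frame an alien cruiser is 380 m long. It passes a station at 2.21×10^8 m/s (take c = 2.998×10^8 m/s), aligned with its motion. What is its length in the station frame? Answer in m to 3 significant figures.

L ≈ 257 m

β = v/c = 2.21×10^8 / 2.998×10^8 = 0.73716
γ = 1/√(1 − 0.73716²) = 1.4799
Length contraction: L = L₀/γ = 380/1.4799 = 257 m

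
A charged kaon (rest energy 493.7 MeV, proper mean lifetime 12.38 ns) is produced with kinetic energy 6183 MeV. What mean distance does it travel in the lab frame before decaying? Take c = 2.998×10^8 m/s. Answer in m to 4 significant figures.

d ≈ 50.06 m

γ = 1 + K/(m₀c²) = 1 + 6183/493.7 = 13.5238
β = √(1 − 1/γ²) = 0.997262
Dilated lifetime: γτ₀ = 13.5238 × 12.38 ns = 167.425 ns
d = βc·γτ₀ = 0.997262 × (2.998×10^8 m/s) × 1.67425×10^-7 s = 50.06 m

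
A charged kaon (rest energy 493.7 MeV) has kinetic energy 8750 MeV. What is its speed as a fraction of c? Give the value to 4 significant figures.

γ = 1 + K/(m₀c²) = 1 + 8750/493.7 = 18.7233
β = √(1 − 1/γ²) = 0.9986

β ≈ 0.9986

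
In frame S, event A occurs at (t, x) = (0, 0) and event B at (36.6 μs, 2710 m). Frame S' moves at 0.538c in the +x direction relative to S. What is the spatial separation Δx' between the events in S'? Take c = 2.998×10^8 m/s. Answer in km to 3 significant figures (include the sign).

Δx' ≈ -3.79 km

γ = 1/√(1 − 0.538²) = 1.1863
Δx' = γ(Δx − vΔt) = 1.1863 × (2710 m − 0.538×(2.998×10^8 m/s)×36.6×10^-6 s)
= 1.1863 × (-3193.3 m) = -3.79 km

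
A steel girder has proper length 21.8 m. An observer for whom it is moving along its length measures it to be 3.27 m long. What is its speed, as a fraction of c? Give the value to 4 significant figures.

γ = L₀/L = 21.8/3.27 = 6.66667
β = √(1 − 1/γ²) = 0.9887

β ≈ 0.9887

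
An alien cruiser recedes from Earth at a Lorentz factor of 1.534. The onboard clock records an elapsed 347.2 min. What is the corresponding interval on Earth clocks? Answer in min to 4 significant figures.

Δt ≈ 532.6 min

γ = 1.534 (given)
Time dilation: Δt = γτ₀ = 1.534 × 347.2 min = 532.6 min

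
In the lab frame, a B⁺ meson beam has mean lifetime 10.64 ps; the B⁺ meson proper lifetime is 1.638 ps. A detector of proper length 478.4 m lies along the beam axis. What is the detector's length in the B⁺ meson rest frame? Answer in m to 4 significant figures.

Time dilation ⇒ γ = Δt/τ₀ = 10.64/1.638 = 6.49573
Length contraction: L = L₀/γ = 478.4/6.49573 = 73.65 m

L ≈ 73.65 m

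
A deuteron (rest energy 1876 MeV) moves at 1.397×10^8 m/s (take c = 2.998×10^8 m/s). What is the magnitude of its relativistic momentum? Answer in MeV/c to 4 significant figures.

p ≈ 988.0 MeV/c

β = v/c = 1.397×10^8 / 2.998×10^8 = 0.465977
γ = 1/√(1 − 0.465977²) = 1.13020
p = γβm₀c = 1.13020 × 0.465977 × 1876 MeV/c = 988.0 MeV/c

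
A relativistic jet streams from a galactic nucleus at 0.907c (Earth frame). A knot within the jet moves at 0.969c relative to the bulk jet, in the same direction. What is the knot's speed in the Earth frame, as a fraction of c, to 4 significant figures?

u ≈ 0.9985c

Relativistic velocity addition: u = (u' + v)/(1 + u'v/c²)
= (0.969 + 0.907)/(1 + 0.969×0.907) = 1.876/1.87888 = 0.9985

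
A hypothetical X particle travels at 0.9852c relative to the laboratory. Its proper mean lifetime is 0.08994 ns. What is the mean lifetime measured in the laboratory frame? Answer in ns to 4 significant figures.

γ = 1/√(1 − 0.9852²) = 5.83401
Time dilation: Δt = γτ₀ = 5.83401 × 0.08994 ns = 0.5247 ns

Δt ≈ 0.5247 ns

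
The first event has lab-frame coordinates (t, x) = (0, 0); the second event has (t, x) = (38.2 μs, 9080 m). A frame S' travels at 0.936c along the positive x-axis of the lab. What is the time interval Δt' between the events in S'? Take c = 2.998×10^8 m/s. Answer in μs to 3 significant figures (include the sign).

Δt' ≈ 28.0 μs

γ = 1/√(1 − 0.936²) = 2.8409
Δt' = γ(Δt − vΔx/c²) = 2.8409 × (38.2 μs − 0.936×9080 m / (2.998×10^8 m/s))
= 2.8409 × (9.8515 μs) = 28.0 μs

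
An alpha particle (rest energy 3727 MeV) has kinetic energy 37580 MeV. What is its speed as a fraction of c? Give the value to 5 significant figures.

γ = 1 + K/(m₀c²) = 1 + 37580/3727 = 11.08318
β = √(1 − 1/γ²) = 0.99592

β ≈ 0.99592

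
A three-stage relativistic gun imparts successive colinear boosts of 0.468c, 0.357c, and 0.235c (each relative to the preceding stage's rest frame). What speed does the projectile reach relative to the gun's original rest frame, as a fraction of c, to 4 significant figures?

u ≈ 0.8077c

Compose boost 2: (0.357 + 0.468)/(1 + 0.357×0.468) = 0.8250/1.16708 = 0.706895
Compose boost 3: (0.235 + 0.706895)/(1 + 0.235×0.706895) = 0.941895/1.16612 = 0.8077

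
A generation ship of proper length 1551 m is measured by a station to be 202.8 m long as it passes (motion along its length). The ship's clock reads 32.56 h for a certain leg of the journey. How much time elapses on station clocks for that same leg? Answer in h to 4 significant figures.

Length contraction ⇒ γ = L₀/L = 1551/202.8 = 7.64793
Time dilation: Δt = γτ₀ = 7.64793 × 32.56 h = 249.0 h

Δt ≈ 249.0 h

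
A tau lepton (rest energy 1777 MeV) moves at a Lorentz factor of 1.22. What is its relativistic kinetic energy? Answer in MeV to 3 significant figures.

γ = 1.22 (given)
K = (γ − 1)m₀c² = (1.22 − 1) × 1777 MeV = 0.22000 × 1777 MeV = 391 MeV

K ≈ 391 MeV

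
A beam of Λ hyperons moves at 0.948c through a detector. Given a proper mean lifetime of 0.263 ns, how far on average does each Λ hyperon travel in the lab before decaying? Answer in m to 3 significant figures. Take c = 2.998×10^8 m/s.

γ = 1/√(1 − 0.948²) = 3.1420
Dilated lifetime: Δt = γτ₀ = 3.1420 × 0.263 ns = 0.82634 ns
d = vΔt = 0.948c × 0.82634 ns = 2.8421×10^8 m/s × 8.2634×10^-10 s = 0.235 m

d ≈ 0.235 m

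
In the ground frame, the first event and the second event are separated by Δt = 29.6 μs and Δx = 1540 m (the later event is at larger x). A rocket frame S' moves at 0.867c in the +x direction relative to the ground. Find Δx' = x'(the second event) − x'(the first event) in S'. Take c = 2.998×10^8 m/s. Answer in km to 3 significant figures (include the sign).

γ = 1/√(1 − 0.867²) = 2.0068
Δx' = γ(Δx − vΔt) = 2.0068 × (1540 m − 0.867×(2.998×10^8 m/s)×29.6×10^-6 s)
= 2.0068 × (-6153.8 m) = -12.3 km

Δx' ≈ -12.3 km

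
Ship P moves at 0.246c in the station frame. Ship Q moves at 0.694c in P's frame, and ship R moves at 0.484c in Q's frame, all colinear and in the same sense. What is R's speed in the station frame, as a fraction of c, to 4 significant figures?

Compose boost 2: (0.694 + 0.246)/(1 + 0.694×0.246) = 0.9400/1.17072 = 0.802922
Compose boost 3: (0.484 + 0.802922)/(1 + 0.484×0.802922) = 1.28692/1.38861 = 0.9268

u ≈ 0.9268c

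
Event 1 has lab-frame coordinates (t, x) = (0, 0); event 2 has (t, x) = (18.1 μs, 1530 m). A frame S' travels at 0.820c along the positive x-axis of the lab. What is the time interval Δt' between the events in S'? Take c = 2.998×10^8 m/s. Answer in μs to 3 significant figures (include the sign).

Δt' ≈ 24.3 μs

γ = 1/√(1 − 0.820²) = 1.7471
Δt' = γ(Δt − vΔx/c²) = 1.7471 × (18.1 μs − 0.820×1530 m / (2.998×10^8 m/s))
= 1.7471 × (13.915 μs) = 24.3 μs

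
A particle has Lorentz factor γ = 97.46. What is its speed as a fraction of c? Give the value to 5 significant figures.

β = √(1 − 1/γ²) = √(1 − 1/97.46²) = √(0.9998947) = 0.99995

β ≈ 0.99995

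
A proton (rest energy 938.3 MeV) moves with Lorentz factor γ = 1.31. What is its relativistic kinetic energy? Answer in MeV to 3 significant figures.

γ = 1.31 (given)
K = (γ − 1)m₀c² = (1.31 − 1) × 938.3 MeV = 0.31000 × 938.3 MeV = 291 MeV

K ≈ 291 MeV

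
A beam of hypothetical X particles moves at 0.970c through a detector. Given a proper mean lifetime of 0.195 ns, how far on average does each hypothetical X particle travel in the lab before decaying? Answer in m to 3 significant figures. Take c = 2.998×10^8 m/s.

γ = 1/√(1 − 0.970²) = 4.1135
Dilated lifetime: Δt = γτ₀ = 4.1135 × 0.195 ns = 0.80212 ns
d = vΔt = 0.970c × 0.80212 ns = 2.9081×10^8 m/s × 8.0212×10^-10 s = 0.233 m

d ≈ 0.233 m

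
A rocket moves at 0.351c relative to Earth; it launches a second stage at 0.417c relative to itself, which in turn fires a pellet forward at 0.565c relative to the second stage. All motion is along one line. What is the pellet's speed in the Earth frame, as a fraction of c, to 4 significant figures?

u ≈ 0.8958c

Compose boost 2: (0.417 + 0.351)/(1 + 0.417×0.351) = 0.7680/1.14637 = 0.669943
Compose boost 3: (0.565 + 0.669943)/(1 + 0.565×0.669943) = 1.23494/1.37852 = 0.8958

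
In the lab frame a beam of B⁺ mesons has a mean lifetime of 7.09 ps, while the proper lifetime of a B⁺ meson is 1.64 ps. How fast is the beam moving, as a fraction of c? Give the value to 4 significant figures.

γ = Δt/τ₀ = 7.09/1.64 = 4.32317
β = √(1 − 1/γ²) = √(1 − 1/4.32317²) = 0.9729

β ≈ 0.9729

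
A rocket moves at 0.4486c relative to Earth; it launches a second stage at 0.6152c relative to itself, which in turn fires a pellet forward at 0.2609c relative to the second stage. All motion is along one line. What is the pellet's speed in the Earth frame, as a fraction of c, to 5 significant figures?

u ≈ 0.89905c

Compose boost 2: (0.6152 + 0.4486)/(1 + 0.6152×0.4486) = 1.0638/1.275979 = 0.8337130
Compose boost 3: (0.2609 + 0.8337130)/(1 + 0.2609×0.8337130) = 1.094613/1.217516 = 0.89905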